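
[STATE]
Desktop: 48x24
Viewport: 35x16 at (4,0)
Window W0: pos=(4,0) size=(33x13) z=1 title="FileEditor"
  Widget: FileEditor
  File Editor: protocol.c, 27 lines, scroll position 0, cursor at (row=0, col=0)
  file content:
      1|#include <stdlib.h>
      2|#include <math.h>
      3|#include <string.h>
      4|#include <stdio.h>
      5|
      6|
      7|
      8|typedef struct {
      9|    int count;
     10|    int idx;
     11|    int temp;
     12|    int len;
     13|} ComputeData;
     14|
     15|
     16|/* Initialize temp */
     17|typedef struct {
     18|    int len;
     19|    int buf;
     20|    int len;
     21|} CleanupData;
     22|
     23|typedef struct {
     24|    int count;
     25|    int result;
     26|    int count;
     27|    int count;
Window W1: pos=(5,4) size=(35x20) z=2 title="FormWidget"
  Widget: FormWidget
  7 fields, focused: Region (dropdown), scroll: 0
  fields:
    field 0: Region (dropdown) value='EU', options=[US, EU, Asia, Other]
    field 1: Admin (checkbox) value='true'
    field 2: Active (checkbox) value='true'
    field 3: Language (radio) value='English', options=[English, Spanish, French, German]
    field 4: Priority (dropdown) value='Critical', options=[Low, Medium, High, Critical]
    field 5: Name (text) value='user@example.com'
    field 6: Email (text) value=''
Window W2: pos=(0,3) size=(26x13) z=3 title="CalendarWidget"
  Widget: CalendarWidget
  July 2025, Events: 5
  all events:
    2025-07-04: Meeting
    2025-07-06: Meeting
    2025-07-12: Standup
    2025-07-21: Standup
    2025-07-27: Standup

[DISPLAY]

┏━━━━━━━━━━━━━━━━━━━━━━━━━━━━━━━┓  
┃ FileEditor                    ┃  
┠───────────────────────────────┨  
━━━━━━━━━━━━━━━━━━━━━┓         ▲┃  
lendarWidget         ┃━━━━━━━━━━━━━
─────────────────────┨             
    July 2025        ┃─────────────
Tu We Th Fr Sa Su    ┃           ▼]
 1  2  3  4*  5  6*  ┃             
 8  9 10 11 12* 13   ┃             
15 16 17 18 19 20    ┃glish  ( ) Sp
 22 23 24 25 26 27*  ┃cal        ▼]
29 30 31             ┃example.com ]
                     ┃            ]
                     ┃             
━━━━━━━━━━━━━━━━━━━━━┛             


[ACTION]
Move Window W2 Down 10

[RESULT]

┏━━━━━━━━━━━━━━━━━━━━━━━━━━━━━━━┓  
┃ FileEditor                    ┃  
┠───────────────────────────────┨  
┃█include <stdlib.h>           ▲┃  
┃┏━━━━━━━━━━━━━━━━━━━━━━━━━━━━━━━━━
┃┃ FormWidget                      
┃┠─────────────────────────────────
┃┃> Region:     [EU              ▼]
┃┃  Admin:      [x]                
┃┃  Active:     [x]                
┃┃  Language:   (●) English  ( ) Sp
━━━━━━━━━━━━━━━━━━━━━┓cal        ▼]
lendarWidget         ┃example.com ]
─────────────────────┨            ]
    July 2025        ┃             
Tu We Th Fr Sa Su    ┃             


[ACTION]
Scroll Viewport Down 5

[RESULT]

┃┃ FormWidget                      
┃┠─────────────────────────────────
┃┃> Region:     [EU              ▼]
┃┃  Admin:      [x]                
┃┃  Active:     [x]                
┃┃  Language:   (●) English  ( ) Sp
━━━━━━━━━━━━━━━━━━━━━┓cal        ▼]
lendarWidget         ┃example.com ]
─────────────────────┨            ]
    July 2025        ┃             
Tu We Th Fr Sa Su    ┃             
 1  2  3  4*  5  6*  ┃             
 8  9 10 11 12* 13   ┃             
15 16 17 18 19 20    ┃             
 22 23 24 25 26 27*  ┃             
29 30 31             ┃             


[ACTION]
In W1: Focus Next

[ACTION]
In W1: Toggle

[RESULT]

┃┃ FormWidget                      
┃┠─────────────────────────────────
┃┃  Region:     [EU              ▼]
┃┃> Admin:      [ ]                
┃┃  Active:     [x]                
┃┃  Language:   (●) English  ( ) Sp
━━━━━━━━━━━━━━━━━━━━━┓cal        ▼]
lendarWidget         ┃example.com ]
─────────────────────┨            ]
    July 2025        ┃             
Tu We Th Fr Sa Su    ┃             
 1  2  3  4*  5  6*  ┃             
 8  9 10 11 12* 13   ┃             
15 16 17 18 19 20    ┃             
 22 23 24 25 26 27*  ┃             
29 30 31             ┃             


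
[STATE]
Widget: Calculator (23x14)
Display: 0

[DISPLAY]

                      0
┌───┬───┬───┬───┐      
│ 7 │ 8 │ 9 │ ÷ │      
├───┼───┼───┼───┤      
│ 4 │ 5 │ 6 │ × │      
├───┼───┼───┼───┤      
│ 1 │ 2 │ 3 │ - │      
├───┼───┼───┼───┤      
│ 0 │ . │ = │ + │      
├───┼───┼───┼───┤      
│ C │ MC│ MR│ M+│      
└───┴───┴───┴───┘      
                       
                       


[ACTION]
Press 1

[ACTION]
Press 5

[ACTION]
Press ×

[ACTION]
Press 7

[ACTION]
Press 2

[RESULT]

                     72
┌───┬───┬───┬───┐      
│ 7 │ 8 │ 9 │ ÷ │      
├───┼───┼───┼───┤      
│ 4 │ 5 │ 6 │ × │      
├───┼───┼───┼───┤      
│ 1 │ 2 │ 3 │ - │      
├───┼───┼───┼───┤      
│ 0 │ . │ = │ + │      
├───┼───┼───┼───┤      
│ C │ MC│ MR│ M+│      
└───┴───┴───┴───┘      
                       
                       


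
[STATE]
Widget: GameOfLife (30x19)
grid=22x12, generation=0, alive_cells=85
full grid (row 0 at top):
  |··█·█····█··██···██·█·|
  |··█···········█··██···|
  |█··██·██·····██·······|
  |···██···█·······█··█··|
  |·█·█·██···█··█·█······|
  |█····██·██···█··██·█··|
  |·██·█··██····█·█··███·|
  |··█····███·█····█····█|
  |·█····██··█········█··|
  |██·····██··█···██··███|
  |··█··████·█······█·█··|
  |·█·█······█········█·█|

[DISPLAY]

Gen: 0                        
··█·█····█··██···██·█·        
··█···········█··██···        
█··██·██·····██·······        
···██···█·······█··█··        
·█·█·██···█··█·█······        
█····██·██···█··██·█··        
·██·█··██····█·█··███·        
··█····███·█····█····█        
·█····██··█········█··        
██·····██··█···██··███        
··█··████·█······█·█··        
·█·█······█········█·█        
                              
                              
                              
                              
                              
                              


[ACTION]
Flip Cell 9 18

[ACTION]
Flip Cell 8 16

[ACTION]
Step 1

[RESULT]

Gen: 1                        
···█·········█···███··        
·██·██······█·█··███··        
··█·██·█·····███·██···        
·············█·█······        
··██··█·█·····██·██···        
█··█····██··██·███·██·        
·███·█····█·█·██··███·        
··██·····██····████···        
███···█···██····█·██·█        
███··█····██···██·····        
█·█···█·█·██····██···█        
··█···██·█········█·█·        
                              
                              
                              
                              
                              
                              


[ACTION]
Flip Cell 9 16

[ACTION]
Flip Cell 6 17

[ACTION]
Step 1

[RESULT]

Gen: 2                        
··███········█···█·█··        
·██··██·····█··█······        
·██·███·····█··█·█·█··        
··█·████·····█········        
··██···███··█····███··        
·······███·██·······█·        
·█······█·█·█·······█·        
█···█····█····█·······        
█·················██··        
···█·███····█··█··█·█·        
█·██·██·█··█····██····        
·█····█████······█····        
                              
                              
                              
                              
                              
                              


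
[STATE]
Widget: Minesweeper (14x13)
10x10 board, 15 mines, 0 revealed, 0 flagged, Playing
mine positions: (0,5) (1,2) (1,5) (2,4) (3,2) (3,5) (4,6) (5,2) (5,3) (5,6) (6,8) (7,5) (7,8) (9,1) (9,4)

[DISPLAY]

■■■■■■■■■■    
■■■■■■■■■■    
■■■■■■■■■■    
■■■■■■■■■■    
■■■■■■■■■■    
■■■■■■■■■■    
■■■■■■■■■■    
■■■■■■■■■■    
■■■■■■■■■■    
■■■■■■■■■■    
              
              
              


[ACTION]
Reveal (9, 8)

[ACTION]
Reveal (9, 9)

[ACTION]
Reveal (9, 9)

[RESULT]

■■■■■■■■■■    
■■■■■■■■■■    
■■■■■■■■■■    
■■■■■■■■■■    
■■■■■■■■■■    
■■■■■■■■■■    
■■■■■■■■■■    
■■■■■■■■■■    
■■■■■21111    
■■■■■1        
              
              
              


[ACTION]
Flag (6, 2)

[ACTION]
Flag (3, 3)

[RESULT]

■■■■■■■■■■    
■■■■■■■■■■    
■■■■■■■■■■    
■■■⚑■■■■■■    
■■■■■■■■■■    
■■■■■■■■■■    
■■⚑■■■■■■■    
■■■■■■■■■■    
■■■■■21111    
■■■■■1        
              
              
              


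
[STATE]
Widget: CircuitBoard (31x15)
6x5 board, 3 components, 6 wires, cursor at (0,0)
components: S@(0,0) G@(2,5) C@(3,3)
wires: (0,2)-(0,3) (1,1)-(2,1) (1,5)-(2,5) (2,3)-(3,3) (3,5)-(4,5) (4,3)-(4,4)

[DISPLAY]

   0 1 2 3 4 5                 
0  [S]      · ─ ·              
                               
1       ·               ·      
        │               │      
2       ·       ·       G      
                │              
3               C       ·      
                        │      
4               · ─ ·   ·      
Cursor: (0,0)                  
                               
                               
                               
                               


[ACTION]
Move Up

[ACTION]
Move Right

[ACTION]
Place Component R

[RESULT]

   0 1 2 3 4 5                 
0   S  [R]  · ─ ·              
                               
1       ·               ·      
        │               │      
2       ·       ·       G      
                │              
3               C       ·      
                        │      
4               · ─ ·   ·      
Cursor: (0,1)                  
                               
                               
                               
                               


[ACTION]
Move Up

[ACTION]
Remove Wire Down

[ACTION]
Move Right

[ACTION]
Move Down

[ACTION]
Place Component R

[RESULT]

   0 1 2 3 4 5                 
0   S   R   · ─ ·              
                               
1       ·  [R]          ·      
        │               │      
2       ·       ·       G      
                │              
3               C       ·      
                        │      
4               · ─ ·   ·      
Cursor: (1,2)                  
                               
                               
                               
                               


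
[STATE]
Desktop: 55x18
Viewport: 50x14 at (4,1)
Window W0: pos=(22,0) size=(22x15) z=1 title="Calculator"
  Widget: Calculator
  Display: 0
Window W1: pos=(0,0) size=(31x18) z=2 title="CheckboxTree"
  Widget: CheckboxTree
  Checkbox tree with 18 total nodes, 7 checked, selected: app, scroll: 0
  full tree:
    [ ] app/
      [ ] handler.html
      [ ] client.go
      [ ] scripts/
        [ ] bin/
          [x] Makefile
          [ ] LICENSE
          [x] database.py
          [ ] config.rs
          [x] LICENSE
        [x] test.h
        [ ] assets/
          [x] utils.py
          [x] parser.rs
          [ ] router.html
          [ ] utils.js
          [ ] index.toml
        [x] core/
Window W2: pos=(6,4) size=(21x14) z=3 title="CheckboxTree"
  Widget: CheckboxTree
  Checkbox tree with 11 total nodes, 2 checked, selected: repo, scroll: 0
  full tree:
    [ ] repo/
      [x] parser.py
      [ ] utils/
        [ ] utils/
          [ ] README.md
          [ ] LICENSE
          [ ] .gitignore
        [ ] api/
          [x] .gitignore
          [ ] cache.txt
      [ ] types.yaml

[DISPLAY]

eckboxTree                ┃tor         ┃          
──────────────────────────┨────────────┨          
] app/                    ┃           0┃          
[ ┏━━━━━━━━━━━━━━━━━━━┓   ┃┬───┬───┐   ┃          
[ ┃ CheckboxTree      ┃   ┃│ 9 │ ÷ │   ┃          
[-┠───────────────────┨   ┃┼───┼───┤   ┃          
  ┃>[-] repo/         ┃   ┃│ 6 │ × │   ┃          
  ┃   [x] parser.py   ┃   ┃┼───┼───┤   ┃          
  ┃   [-] utils/      ┃   ┃│ 3 │ - │   ┃          
  ┃     [ ] utils/    ┃   ┃┼───┼───┤   ┃          
  ┃       [ ] README.m┃   ┃│ = │ + │   ┃          
  ┃       [ ] LICENSE ┃   ┃┼───┼───┤   ┃          
  ┃       [ ] .gitigno┃   ┃│ MR│ M+│   ┃          
  ┃     [-] api/      ┃   ┃━━━━━━━━━━━━┛          


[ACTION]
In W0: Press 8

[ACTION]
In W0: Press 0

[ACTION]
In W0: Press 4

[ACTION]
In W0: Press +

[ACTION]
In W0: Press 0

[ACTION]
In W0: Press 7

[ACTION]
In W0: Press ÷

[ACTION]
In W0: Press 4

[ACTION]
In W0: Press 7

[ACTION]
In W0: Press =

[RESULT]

eckboxTree                ┃tor         ┃          
──────────────────────────┨────────────┨          
] app/                    ┃ 17.25531915┃          
[ ┏━━━━━━━━━━━━━━━━━━━┓   ┃┬───┬───┐   ┃          
[ ┃ CheckboxTree      ┃   ┃│ 9 │ ÷ │   ┃          
[-┠───────────────────┨   ┃┼───┼───┤   ┃          
  ┃>[-] repo/         ┃   ┃│ 6 │ × │   ┃          
  ┃   [x] parser.py   ┃   ┃┼───┼───┤   ┃          
  ┃   [-] utils/      ┃   ┃│ 3 │ - │   ┃          
  ┃     [ ] utils/    ┃   ┃┼───┼───┤   ┃          
  ┃       [ ] README.m┃   ┃│ = │ + │   ┃          
  ┃       [ ] LICENSE ┃   ┃┼───┼───┤   ┃          
  ┃       [ ] .gitigno┃   ┃│ MR│ M+│   ┃          
  ┃     [-] api/      ┃   ┃━━━━━━━━━━━━┛          


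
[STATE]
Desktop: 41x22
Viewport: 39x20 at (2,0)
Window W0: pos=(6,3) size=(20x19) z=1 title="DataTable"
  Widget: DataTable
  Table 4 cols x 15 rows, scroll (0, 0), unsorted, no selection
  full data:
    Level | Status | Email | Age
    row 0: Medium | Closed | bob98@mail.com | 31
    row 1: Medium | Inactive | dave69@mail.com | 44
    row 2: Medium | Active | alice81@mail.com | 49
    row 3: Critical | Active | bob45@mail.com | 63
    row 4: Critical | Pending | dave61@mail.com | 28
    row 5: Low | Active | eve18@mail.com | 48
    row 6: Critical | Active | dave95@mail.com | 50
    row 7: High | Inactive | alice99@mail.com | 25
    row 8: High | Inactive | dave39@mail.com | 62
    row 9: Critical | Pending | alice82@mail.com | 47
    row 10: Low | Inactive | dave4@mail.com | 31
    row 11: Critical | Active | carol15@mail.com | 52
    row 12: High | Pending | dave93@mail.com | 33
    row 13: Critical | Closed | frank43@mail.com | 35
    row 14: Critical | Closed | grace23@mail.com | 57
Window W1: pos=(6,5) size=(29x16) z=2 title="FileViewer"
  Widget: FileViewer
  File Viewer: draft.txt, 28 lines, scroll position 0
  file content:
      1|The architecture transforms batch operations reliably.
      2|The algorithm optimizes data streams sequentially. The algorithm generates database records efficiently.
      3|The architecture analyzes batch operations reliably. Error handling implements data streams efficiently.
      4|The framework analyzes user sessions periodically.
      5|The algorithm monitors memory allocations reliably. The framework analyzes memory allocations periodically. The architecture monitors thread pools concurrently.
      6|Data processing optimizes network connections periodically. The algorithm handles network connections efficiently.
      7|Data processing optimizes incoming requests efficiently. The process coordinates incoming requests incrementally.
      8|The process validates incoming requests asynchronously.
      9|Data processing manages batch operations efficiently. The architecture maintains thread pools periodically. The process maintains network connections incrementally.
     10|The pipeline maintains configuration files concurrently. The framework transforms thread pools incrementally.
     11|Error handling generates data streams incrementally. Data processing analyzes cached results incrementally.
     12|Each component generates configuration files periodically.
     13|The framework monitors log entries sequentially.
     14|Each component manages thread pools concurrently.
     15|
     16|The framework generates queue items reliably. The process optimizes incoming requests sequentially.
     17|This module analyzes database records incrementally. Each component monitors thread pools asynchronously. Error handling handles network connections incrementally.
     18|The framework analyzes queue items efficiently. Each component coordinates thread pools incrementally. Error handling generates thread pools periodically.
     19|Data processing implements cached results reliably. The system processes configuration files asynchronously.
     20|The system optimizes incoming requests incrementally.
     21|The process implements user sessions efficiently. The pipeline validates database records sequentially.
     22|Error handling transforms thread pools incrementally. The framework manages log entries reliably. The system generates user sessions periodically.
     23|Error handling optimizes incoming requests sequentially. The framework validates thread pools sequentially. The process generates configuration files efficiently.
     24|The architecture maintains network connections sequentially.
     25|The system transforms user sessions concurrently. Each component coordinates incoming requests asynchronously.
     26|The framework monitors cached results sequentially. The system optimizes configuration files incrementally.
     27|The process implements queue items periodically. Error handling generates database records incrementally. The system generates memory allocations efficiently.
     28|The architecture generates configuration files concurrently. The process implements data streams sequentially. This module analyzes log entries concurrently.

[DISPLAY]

                                       
                                       
                                       
    ┏━━━━━━━━━━━━━━━━━━┓               
    ┃ DataTable        ┃               
    ┏━━━━━━━━━━━━━━━━━━━━━━━━━━━┓      
    ┃ FileViewer                ┃      
    ┠───────────────────────────┨      
    ┃The architecture transform▲┃      
    ┃The algorithm optimizes da█┃      
    ┃The architecture analyzes ░┃      
    ┃The framework analyzes use░┃      
    ┃The algorithm monitors mem░┃      
    ┃Data processing optimizes ░┃      
    ┃Data processing optimizes ░┃      
    ┃The process validates inco░┃      
    ┃Data processing manages ba░┃      
    ┃The pipeline maintains con░┃      
    ┃Error handling generates d░┃      
    ┃Each component generates c▼┃      


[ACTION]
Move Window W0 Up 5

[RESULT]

    ┏━━━━━━━━━━━━━━━━━━┓               
    ┃ DataTable        ┃               
    ┠──────────────────┨               
    ┃Level   │Status  │┃               
    ┃────────┼────────┼┃               
    ┏━━━━━━━━━━━━━━━━━━━━━━━━━━━┓      
    ┃ FileViewer                ┃      
    ┠───────────────────────────┨      
    ┃The architecture transform▲┃      
    ┃The algorithm optimizes da█┃      
    ┃The architecture analyzes ░┃      
    ┃The framework analyzes use░┃      
    ┃The algorithm monitors mem░┃      
    ┃Data processing optimizes ░┃      
    ┃Data processing optimizes ░┃      
    ┃The process validates inco░┃      
    ┃Data processing manages ba░┃      
    ┃The pipeline maintains con░┃      
    ┃Error handling generates d░┃      
    ┃Each component generates c▼┃      


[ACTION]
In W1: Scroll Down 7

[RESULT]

    ┏━━━━━━━━━━━━━━━━━━┓               
    ┃ DataTable        ┃               
    ┠──────────────────┨               
    ┃Level   │Status  │┃               
    ┃────────┼────────┼┃               
    ┏━━━━━━━━━━━━━━━━━━━━━━━━━━━┓      
    ┃ FileViewer                ┃      
    ┠───────────────────────────┨      
    ┃The process validates inco▲┃      
    ┃Data processing manages ba░┃      
    ┃The pipeline maintains con░┃      
    ┃Error handling generates d░┃      
    ┃Each component generates c░┃      
    ┃The framework monitors log█┃      
    ┃Each component manages thr░┃      
    ┃                          ░┃      
    ┃The framework generates qu░┃      
    ┃This module analyzes datab░┃      
    ┃The framework analyzes que░┃      
    ┃Data processing implements▼┃      


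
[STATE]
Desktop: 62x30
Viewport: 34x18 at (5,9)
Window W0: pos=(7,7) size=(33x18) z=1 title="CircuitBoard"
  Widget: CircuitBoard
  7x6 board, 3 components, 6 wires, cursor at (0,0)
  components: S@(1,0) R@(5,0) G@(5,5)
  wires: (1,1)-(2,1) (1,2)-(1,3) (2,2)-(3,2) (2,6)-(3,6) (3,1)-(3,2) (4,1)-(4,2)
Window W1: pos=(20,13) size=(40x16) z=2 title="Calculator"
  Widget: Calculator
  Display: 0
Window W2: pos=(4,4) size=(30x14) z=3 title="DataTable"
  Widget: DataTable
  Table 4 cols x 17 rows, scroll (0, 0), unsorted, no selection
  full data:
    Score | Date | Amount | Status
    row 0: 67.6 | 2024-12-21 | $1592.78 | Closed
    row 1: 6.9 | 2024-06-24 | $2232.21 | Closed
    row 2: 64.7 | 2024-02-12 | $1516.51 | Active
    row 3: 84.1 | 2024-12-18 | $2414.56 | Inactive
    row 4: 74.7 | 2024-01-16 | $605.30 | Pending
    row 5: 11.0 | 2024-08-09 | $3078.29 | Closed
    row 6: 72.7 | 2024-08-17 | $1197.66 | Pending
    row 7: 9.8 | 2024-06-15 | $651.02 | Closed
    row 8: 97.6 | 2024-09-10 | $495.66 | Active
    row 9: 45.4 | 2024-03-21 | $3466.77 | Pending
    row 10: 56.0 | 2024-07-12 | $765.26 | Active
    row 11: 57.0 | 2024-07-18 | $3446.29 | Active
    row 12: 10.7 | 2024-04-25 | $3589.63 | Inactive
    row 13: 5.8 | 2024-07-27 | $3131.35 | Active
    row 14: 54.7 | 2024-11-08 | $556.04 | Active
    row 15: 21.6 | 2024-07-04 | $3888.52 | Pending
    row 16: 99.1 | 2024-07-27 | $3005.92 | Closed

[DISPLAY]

67.6 │2024-12-21│$1592.78│Cl┃─────
6.9  │2024-06-24│$2232.21│Cl┃     
64.7 │2024-02-12│$1516.51│Ac┃     
84.1 │2024-12-18│$2414.56│In┃     
74.7 │2024-01-16│$605.30 │Pe┃━━━━━
11.0 │2024-08-09│$3078.29│Cl┃     
72.7 │2024-08-17│$1197.66│Pe┃─────
9.8  │2024-06-15│$651.02 │Cl┃     
━━━━━━━━━━━━━━━━━━━━━━━━━━━━┛───┐ 
  ┃            ┃│ 7 │ 8 │ 9 │ ÷ │ 
  ┃4       · ─ ┃├───┼───┼───┼───┤ 
  ┃            ┃│ 4 │ 5 │ 6 │ × │ 
  ┃5   R       ┃├───┼───┼───┼───┤ 
  ┃Cursor: (0,0┃│ 1 │ 2 │ 3 │ - │ 
  ┃            ┃├───┼───┼───┼───┤ 
  ┗━━━━━━━━━━━━┃│ 0 │ . │ = │ + │ 
               ┃├───┼───┼───┼───┤ 
               ┃│ C │ MC│ MR│ M+│ 


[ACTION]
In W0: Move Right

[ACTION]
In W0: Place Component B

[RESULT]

67.6 │2024-12-21│$1592.78│Cl┃─────
6.9  │2024-06-24│$2232.21│Cl┃     
64.7 │2024-02-12│$1516.51│Ac┃     
84.1 │2024-12-18│$2414.56│In┃     
74.7 │2024-01-16│$605.30 │Pe┃━━━━━
11.0 │2024-08-09│$3078.29│Cl┃     
72.7 │2024-08-17│$1197.66│Pe┃─────
9.8  │2024-06-15│$651.02 │Cl┃     
━━━━━━━━━━━━━━━━━━━━━━━━━━━━┛───┐ 
  ┃            ┃│ 7 │ 8 │ 9 │ ÷ │ 
  ┃4       · ─ ┃├───┼───┼───┼───┤ 
  ┃            ┃│ 4 │ 5 │ 6 │ × │ 
  ┃5   R       ┃├───┼───┼───┼───┤ 
  ┃Cursor: (0,1┃│ 1 │ 2 │ 3 │ - │ 
  ┃            ┃├───┼───┼───┼───┤ 
  ┗━━━━━━━━━━━━┃│ 0 │ . │ = │ + │ 
               ┃├───┼───┼───┼───┤ 
               ┃│ C │ MC│ MR│ M+│ 


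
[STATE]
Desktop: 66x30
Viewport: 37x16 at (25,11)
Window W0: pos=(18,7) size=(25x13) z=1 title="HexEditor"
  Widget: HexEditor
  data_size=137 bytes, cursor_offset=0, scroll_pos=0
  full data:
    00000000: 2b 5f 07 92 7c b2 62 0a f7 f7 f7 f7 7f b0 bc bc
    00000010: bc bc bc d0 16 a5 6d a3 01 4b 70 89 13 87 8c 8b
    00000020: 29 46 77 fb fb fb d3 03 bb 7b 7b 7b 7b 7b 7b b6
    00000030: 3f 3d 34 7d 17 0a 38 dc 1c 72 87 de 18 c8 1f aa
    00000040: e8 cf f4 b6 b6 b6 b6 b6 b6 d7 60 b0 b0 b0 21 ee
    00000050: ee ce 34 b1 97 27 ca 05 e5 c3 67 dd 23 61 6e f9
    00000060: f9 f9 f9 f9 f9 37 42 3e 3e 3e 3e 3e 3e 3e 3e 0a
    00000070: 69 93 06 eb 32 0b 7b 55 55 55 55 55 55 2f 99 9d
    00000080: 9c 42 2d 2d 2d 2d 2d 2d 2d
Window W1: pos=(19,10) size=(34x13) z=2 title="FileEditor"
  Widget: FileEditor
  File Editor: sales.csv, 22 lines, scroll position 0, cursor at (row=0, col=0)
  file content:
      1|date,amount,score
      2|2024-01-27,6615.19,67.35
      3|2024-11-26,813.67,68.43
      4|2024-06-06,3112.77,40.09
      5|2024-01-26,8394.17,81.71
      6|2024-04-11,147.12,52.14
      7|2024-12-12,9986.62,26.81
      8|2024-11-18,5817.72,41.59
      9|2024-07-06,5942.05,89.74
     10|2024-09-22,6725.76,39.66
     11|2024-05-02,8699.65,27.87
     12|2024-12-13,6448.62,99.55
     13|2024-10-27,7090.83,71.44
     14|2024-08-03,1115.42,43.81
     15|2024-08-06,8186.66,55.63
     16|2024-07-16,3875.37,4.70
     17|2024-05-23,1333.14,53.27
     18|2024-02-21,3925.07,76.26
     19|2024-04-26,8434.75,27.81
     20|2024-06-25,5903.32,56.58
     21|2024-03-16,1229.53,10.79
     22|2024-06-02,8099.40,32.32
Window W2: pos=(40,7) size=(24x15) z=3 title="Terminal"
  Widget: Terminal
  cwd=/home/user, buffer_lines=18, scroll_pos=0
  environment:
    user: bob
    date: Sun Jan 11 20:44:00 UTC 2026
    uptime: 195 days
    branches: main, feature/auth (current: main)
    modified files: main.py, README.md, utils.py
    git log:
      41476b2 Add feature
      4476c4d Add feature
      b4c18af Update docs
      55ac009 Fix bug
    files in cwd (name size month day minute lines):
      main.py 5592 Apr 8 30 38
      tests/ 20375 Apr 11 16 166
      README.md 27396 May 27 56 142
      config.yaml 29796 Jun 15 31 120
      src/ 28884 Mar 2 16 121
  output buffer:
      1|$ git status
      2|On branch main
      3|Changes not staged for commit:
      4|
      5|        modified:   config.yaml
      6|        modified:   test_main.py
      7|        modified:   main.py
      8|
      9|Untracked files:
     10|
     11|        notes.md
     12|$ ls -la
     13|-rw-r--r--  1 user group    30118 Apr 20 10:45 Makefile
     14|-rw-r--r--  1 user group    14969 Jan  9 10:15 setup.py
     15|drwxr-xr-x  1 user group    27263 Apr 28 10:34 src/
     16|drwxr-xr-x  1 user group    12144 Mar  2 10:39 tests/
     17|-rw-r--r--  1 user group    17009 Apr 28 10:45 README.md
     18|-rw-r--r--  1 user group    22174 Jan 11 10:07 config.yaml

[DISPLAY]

Editor         ┃On branch main       
───────────────┃Changes not staged fo
amount,score   ┃                     
01-27,6615.19,6┃        modified:   c
11-26,813.67,68┃        modified:   t
06-06,3112.77,4┃        modified:   m
01-26,8394.17,8┃                     
04-11,147.12,52┃Untracked files:     
12-12,9986.62,2┃                     
11-18,5817.72,4┃        notes.md     
07-06,5942.05,8┗━━━━━━━━━━━━━━━━━━━━━
━━━━━━━━━━━━━━━━━━━━━━━━━━━┛         
                                     
                                     
                                     
                                     


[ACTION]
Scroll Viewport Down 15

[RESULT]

01-27,6615.19,6┃        modified:   c
11-26,813.67,68┃        modified:   t
06-06,3112.77,4┃        modified:   m
01-26,8394.17,8┃                     
04-11,147.12,52┃Untracked files:     
12-12,9986.62,2┃                     
11-18,5817.72,4┃        notes.md     
07-06,5942.05,8┗━━━━━━━━━━━━━━━━━━━━━
━━━━━━━━━━━━━━━━━━━━━━━━━━━┛         
                                     
                                     
                                     
                                     
                                     
                                     
                                     


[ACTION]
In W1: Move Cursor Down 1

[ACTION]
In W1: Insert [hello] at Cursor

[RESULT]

█024-01-27,6615┃        modified:   c
11-26,813.67,68┃        modified:   t
06-06,3112.77,4┃        modified:   m
01-26,8394.17,8┃                     
04-11,147.12,52┃Untracked files:     
12-12,9986.62,2┃                     
11-18,5817.72,4┃        notes.md     
07-06,5942.05,8┗━━━━━━━━━━━━━━━━━━━━━
━━━━━━━━━━━━━━━━━━━━━━━━━━━┛         
                                     
                                     
                                     
                                     
                                     
                                     
                                     


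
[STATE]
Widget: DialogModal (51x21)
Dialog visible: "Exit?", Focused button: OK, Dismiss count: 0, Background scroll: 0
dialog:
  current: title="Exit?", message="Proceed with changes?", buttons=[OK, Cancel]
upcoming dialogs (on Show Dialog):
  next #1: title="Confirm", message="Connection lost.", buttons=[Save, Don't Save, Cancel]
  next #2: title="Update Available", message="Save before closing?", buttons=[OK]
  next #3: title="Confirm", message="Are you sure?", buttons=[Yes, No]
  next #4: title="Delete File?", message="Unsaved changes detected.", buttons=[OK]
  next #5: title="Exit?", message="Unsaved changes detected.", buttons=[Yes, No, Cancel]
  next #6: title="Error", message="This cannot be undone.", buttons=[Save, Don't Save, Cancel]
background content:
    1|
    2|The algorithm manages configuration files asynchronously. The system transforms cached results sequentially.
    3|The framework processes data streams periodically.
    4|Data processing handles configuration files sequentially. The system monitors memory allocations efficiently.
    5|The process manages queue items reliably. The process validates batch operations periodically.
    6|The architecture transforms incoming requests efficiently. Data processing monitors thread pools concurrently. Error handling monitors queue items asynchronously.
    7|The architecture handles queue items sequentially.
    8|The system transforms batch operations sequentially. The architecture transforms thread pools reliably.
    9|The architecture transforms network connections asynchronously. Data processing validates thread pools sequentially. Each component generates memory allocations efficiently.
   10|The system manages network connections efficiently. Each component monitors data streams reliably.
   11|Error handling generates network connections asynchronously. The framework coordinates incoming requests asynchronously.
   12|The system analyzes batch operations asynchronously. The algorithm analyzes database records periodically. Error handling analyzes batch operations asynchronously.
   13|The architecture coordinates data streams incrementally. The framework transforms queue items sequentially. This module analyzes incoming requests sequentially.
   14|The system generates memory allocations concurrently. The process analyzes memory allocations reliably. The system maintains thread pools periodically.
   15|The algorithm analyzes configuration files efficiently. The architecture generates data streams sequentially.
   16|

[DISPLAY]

                                                   
The algorithm manages configuration files asynchron
The framework processes data streams periodically. 
Data processing handles configuration files sequent
The process manages queue items reliably. The proce
The architecture transforms incoming requests effic
The architecture handles queue items sequentially. 
The system transforms batch operations sequentially
The architect┌───────────────────────┐nnections asy
The system ma│         Exit?         │ efficiently.
Error handlin│ Proceed with changes? │ctions asynch
The system an│     [OK]  Cancel      │synchronously
The architect└───────────────────────┘ams increment
The system generates memory allocations concurrentl
The algorithm analyzes configuration files efficien
                                                   
                                                   
                                                   
                                                   
                                                   
                                                   


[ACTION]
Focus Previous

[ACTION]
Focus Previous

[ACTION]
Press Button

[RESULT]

                                                   
The algorithm manages configuration files asynchron
The framework processes data streams periodically. 
Data processing handles configuration files sequent
The process manages queue items reliably. The proce
The architecture transforms incoming requests effic
The architecture handles queue items sequentially. 
The system transforms batch operations sequentially
The architecture transforms network connections asy
The system manages network connections efficiently.
Error handling generates network connections asynch
The system analyzes batch operations asynchronously
The architecture coordinates data streams increment
The system generates memory allocations concurrentl
The algorithm analyzes configuration files efficien
                                                   
                                                   
                                                   
                                                   
                                                   
                                                   


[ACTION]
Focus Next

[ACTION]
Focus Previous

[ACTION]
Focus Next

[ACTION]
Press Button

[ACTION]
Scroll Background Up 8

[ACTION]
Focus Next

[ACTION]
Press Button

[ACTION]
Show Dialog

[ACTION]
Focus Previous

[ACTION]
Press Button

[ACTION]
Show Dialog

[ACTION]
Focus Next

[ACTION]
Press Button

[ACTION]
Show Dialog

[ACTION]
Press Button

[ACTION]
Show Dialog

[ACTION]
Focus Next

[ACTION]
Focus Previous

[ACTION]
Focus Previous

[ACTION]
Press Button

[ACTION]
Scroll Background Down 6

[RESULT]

The architecture handles queue items sequentially. 
The system transforms batch operations sequentially
The architecture transforms network connections asy
The system manages network connections efficiently.
Error handling generates network connections asynch
The system analyzes batch operations asynchronously
The architecture coordinates data streams increment
The system generates memory allocations concurrentl
The algorithm analyzes configuration files efficien
                                                   
                                                   
                                                   
                                                   
                                                   
                                                   
                                                   
                                                   
                                                   
                                                   
                                                   
                                                   


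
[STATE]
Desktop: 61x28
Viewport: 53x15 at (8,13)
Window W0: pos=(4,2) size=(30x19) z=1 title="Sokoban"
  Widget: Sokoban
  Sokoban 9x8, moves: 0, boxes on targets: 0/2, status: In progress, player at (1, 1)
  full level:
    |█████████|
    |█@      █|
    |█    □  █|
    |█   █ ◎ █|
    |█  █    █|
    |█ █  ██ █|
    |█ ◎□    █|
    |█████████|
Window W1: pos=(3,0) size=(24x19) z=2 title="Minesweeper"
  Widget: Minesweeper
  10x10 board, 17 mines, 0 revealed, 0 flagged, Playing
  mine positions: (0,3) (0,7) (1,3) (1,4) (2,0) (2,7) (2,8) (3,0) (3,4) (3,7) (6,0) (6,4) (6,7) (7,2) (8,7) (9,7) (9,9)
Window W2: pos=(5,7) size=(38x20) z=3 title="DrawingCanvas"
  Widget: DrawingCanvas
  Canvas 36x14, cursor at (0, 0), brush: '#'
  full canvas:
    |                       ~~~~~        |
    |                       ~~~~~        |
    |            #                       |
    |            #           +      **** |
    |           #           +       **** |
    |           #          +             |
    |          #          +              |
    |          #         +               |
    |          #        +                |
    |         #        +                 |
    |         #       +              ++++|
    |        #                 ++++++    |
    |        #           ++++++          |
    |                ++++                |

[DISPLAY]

          #           +      **** ┃                  
         #           +       **** ┃                  
         #          +             ┃                  
        #          +              ┃                  
        #         +               ┃                  
        #        +                ┃                  
       #        +                 ┃                  
       #       +              ++++┃                  
      #                 ++++++    ┃                  
      #           ++++++          ┃                  
              ++++                ┃                  
                                  ┃                  
                                  ┃                  
━━━━━━━━━━━━━━━━━━━━━━━━━━━━━━━━━━┛                  
                                                     


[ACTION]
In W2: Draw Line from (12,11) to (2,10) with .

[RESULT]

        . #           +      **** ┃                  
        .#           +       **** ┃                  
        .#          +             ┃                  
        .          +              ┃                  
        #.        +               ┃                  
        #.       +                ┃                  
       # .      +                 ┃                  
       # .     +              ++++┃                  
      #  .              ++++++    ┃                  
      #  .        ++++++          ┃                  
              ++++                ┃                  
                                  ┃                  
                                  ┃                  
━━━━━━━━━━━━━━━━━━━━━━━━━━━━━━━━━━┛                  
                                                     


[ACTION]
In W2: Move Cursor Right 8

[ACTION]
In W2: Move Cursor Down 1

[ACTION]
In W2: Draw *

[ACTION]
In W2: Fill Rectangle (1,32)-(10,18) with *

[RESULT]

        . #     ***************** ┃                  
        .#      ***************** ┃                  
        .#      ***************   ┃                  
        .       ***************   ┃                  
        #.      ***************   ┃                  
        #.      ***************   ┃                  
       # .      ***************   ┃                  
       # .     +***************+++┃                  
      #  .              ++++++    ┃                  
      #  .        ++++++          ┃                  
              ++++                ┃                  
                                  ┃                  
                                  ┃                  
━━━━━━━━━━━━━━━━━━━━━━━━━━━━━━━━━━┛                  
                                                     
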